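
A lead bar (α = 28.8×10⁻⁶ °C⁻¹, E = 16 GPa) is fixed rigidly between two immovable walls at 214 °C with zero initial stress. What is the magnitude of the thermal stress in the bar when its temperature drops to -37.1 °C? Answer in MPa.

Fully constrained: the free strain ε = αΔT is blocked, so σ = Eε = EαΔT.
|ΔT| = 251.1 K
σ = 16.0×10⁹ × 28.8×10⁻⁶ × 251.1 = 1.16×10⁸ Pa

σ = 116 MPa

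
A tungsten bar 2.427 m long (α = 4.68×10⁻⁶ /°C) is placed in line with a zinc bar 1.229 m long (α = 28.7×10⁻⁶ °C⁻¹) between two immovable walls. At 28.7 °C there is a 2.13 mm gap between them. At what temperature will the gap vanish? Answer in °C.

Gap closes when ΔL₁ + ΔL₂ = 2.13 mm = 2.13×10⁻³ m
(α₁L₁ + α₂L₂)ΔT = g
α₁L₁ + α₂L₂ = 4.68×10⁻⁶×2.427 + 28.7×10⁻⁶×1.229 = 4.663066×10⁻⁵ m/K
ΔT = 2.13×10⁻³ / 4.663066×10⁻⁵ = 45.678 K
T = 28.7 + 45.678 = 74.378 °C

T = 74.4 °C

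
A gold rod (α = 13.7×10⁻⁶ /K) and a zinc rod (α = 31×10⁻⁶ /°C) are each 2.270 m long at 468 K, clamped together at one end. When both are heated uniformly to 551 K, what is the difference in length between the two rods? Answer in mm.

3.26 mm

ΔT = 83 K
gold: ΔL = 13.7×10⁻⁶ × 2.270 m × 83 = 2.5812×10⁻³ m = 2.5812 mm
zinc: ΔL = 31×10⁻⁶ × 2.270 m × 83 = 5.8407×10⁻³ m = 5.8407 mm
difference = 5.8407 − 2.5812 = 3.2595 mm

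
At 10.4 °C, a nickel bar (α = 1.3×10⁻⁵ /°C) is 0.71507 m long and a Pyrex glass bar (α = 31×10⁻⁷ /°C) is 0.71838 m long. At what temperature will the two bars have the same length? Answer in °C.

T = 478.6 °C

Equal length when α₁L₁ΔT − α₂L₂ΔT = L₂ − L₁ = 3.31×10⁻³ m
α₁L₁ = 9.29591×10⁻⁶, α₂L₂ = 2.226978×10⁻⁶ → Δ(αL) = 7.068932×10⁻⁶ m/K
ΔT = 3.31×10⁻³ / 7.068932×10⁻⁶ = 468.246 K, so T = 10.4 + 468.246 = 478.646 °C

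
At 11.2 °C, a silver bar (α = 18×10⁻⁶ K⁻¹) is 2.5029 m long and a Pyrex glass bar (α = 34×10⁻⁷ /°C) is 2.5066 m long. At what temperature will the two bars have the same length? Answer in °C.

Equal length when α₁L₁ΔT − α₂L₂ΔT = L₂ − L₁ = 3.70×10⁻³ m
α₁L₁ = 4.50522×10⁻⁵, α₂L₂ = 8.52244×10⁻⁶ → Δ(αL) = 3.652976×10⁻⁵ m/K
ΔT = 3.70×10⁻³ / 3.652976×10⁻⁵ = 101.287 K, so T = 11.2 + 101.287 = 112.487 °C

T = 112.5 °C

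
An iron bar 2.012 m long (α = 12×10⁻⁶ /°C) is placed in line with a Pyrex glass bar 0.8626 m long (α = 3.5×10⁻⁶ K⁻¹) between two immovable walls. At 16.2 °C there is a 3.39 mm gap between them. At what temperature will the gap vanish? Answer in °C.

T = 141 °C

α₁L₁ = 2.4144×10⁻⁵ m/K, α₂L₂ = 3.0191×10⁻⁶ m/K → total 2.71631×10⁻⁵ m/K
ΔT = g/(α₁L₁+α₂L₂) = 3.39×10⁻³ / 2.71631×10⁻⁵ = 124.80 K
T = 16.2 + 124.80 = 141.00 °C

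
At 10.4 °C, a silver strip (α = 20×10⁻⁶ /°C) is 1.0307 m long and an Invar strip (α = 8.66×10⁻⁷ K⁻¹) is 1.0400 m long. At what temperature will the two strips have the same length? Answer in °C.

T = 482.2 °C

Equal length when α₁L₁ΔT − α₂L₂ΔT = L₂ − L₁ = 9.30×10⁻³ m
α₁L₁ = 2.0614×10⁻⁵, α₂L₂ = 9.0064×10⁻⁷ → Δ(αL) = 1.971336×10⁻⁵ m/K
ΔT = 9.30×10⁻³ / 1.971336×10⁻⁵ = 471.761 K, so T = 10.4 + 471.761 = 482.161 °C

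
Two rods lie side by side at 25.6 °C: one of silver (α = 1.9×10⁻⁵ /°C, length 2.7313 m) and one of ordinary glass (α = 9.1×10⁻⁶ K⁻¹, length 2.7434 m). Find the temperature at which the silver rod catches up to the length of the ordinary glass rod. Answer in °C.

Equal length when α₁L₁ΔT − α₂L₂ΔT = L₂ − L₁ = 1.21×10⁻² m
α₁L₁ = 5.18947×10⁻⁵, α₂L₂ = 2.496494×10⁻⁵ → Δ(αL) = 2.692976×10⁻⁵ m/K
ΔT = 1.21×10⁻² / 2.692976×10⁻⁵ = 449.317 K, so T = 25.6 + 449.317 = 474.917 °C

T = 474.9 °C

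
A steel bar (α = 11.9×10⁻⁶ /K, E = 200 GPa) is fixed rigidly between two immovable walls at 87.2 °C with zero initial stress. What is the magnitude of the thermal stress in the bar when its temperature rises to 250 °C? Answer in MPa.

σ = 387 MPa

Fully constrained: the free strain ε = αΔT is blocked, so σ = Eε = EαΔT.
|ΔT| = 162.8 K
σ = 200×10⁹ × 11.9×10⁻⁶ × 162.8 = 3.87×10⁸ Pa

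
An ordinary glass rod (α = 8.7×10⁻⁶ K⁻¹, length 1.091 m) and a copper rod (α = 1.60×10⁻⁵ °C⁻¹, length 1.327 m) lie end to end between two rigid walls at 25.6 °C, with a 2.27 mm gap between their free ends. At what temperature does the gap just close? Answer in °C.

T = 99.5 °C

Gap closes when ΔL₁ + ΔL₂ = 2.27 mm = 2.27×10⁻³ m
(α₁L₁ + α₂L₂)ΔT = g
α₁L₁ + α₂L₂ = 8.7×10⁻⁶×1.091 + 1.60×10⁻⁵×1.327 = 3.07237×10⁻⁵ m/K
ΔT = 2.27×10⁻³ / 3.07237×10⁻⁵ = 73.884 K
T = 25.6 + 73.884 = 99.484 °C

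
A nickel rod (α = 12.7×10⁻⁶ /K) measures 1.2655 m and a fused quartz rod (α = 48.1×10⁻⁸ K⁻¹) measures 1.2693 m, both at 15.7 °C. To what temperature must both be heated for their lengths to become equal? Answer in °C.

Equal length when α₁L₁ΔT − α₂L₂ΔT = L₂ − L₁ = 3.80×10⁻³ m
α₁L₁ = 1.607185×10⁻⁵, α₂L₂ = 6.105333×10⁻⁷ → Δ(αL) = 1.54613167×10⁻⁵ m/K
ΔT = 3.80×10⁻³ / 1.54613167×10⁻⁵ = 245.775 K, so T = 15.7 + 245.775 = 261.475 °C

T = 261.5 °C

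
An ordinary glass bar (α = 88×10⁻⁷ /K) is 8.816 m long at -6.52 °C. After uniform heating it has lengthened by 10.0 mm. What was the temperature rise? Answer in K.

ΔT = 129 K

ΔL = αL₀ΔT ⇒ ΔT = ΔL / (αL₀)
ΔT = 10.0×10⁻³ m / (88×10⁻⁷ × 8.816 m) = 128.90 K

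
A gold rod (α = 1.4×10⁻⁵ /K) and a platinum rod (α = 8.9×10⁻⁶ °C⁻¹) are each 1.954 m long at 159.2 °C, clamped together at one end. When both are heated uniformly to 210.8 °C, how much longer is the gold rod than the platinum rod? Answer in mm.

0.514 mm

ΔT = 51.6 K
gold: ΔL = 1.4×10⁻⁵ × 1.954 m × 51.6 = 1.4116×10⁻³ m = 1.4116 mm
platinum: ΔL = 8.9×10⁻⁶ × 1.954 m × 51.6 = 8.9735×10⁻⁴ m = 0.89735 mm
difference = 1.4116 − 0.89735 = 0.51425 mm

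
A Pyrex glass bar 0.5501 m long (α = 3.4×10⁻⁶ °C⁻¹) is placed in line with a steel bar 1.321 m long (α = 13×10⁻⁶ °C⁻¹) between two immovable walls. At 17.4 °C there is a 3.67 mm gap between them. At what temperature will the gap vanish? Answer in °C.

Gap closes when ΔL₁ + ΔL₂ = 3.67 mm = 3.67×10⁻³ m
(α₁L₁ + α₂L₂)ΔT = g
α₁L₁ + α₂L₂ = 3.4×10⁻⁶×0.5501 + 13×10⁻⁶×1.321 = 1.904334×10⁻⁵ m/K
ΔT = 3.67×10⁻³ / 1.904334×10⁻⁵ = 192.72 K
T = 17.4 + 192.72 = 210.12 °C

T = 210 °C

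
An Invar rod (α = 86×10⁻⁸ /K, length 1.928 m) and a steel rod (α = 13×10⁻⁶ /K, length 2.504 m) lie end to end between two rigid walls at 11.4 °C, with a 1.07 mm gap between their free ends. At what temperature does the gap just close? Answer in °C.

T = 42.7 °C

α₁L₁ = 1.65808×10⁻⁶ m/K, α₂L₂ = 3.2552×10⁻⁵ m/K → total 3.421008×10⁻⁵ m/K
ΔT = g/(α₁L₁+α₂L₂) = 1.07×10⁻³ / 3.421008×10⁻⁵ = 31.277 K
T = 11.4 + 31.277 = 42.677 °C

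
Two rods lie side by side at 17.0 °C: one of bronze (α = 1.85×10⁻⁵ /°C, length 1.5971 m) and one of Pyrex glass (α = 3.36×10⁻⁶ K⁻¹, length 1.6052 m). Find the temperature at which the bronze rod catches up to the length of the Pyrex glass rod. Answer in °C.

L₁(1 + α₁ΔT) = L₂(1 + α₂ΔT) ⇒ ΔT = (L₂ − L₁)/(α₁L₁ − α₂L₂)
L₂ − L₁ = 1.6052 − 1.5971 = 8.10×10⁻³ m
α₁L₁ − α₂L₂ = 1.85×10⁻⁵×1.5971 − 3.36×10⁻⁶×1.6052 = 2.4152878×10⁻⁵ m/K
ΔT = 8.10×10⁻³ / 2.4152878×10⁻⁵ = 335.364 K
T = 17.0 + 335.364 = 352.364 °C

T = 352.4 °C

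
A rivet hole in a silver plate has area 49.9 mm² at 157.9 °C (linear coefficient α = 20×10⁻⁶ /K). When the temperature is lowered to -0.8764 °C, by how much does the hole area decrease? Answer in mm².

ΔA = 0.317 mm²

Area coefficient ≈ 2α; |ΔT| = 158.7764 K
ΔA = 2αA₀ΔT = 2(20×10⁻⁶)(49.9)(158.7764) = 0.317 mm²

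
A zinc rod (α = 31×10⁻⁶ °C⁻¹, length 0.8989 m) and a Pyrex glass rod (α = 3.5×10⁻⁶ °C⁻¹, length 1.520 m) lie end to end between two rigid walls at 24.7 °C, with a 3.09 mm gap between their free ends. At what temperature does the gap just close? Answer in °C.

Gap closes when ΔL₁ + ΔL₂ = 3.09 mm = 3.09×10⁻³ m
(α₁L₁ + α₂L₂)ΔT = g
α₁L₁ + α₂L₂ = 31×10⁻⁶×0.8989 + 3.5×10⁻⁶×1.520 = 3.31859×10⁻⁵ m/K
ΔT = 3.09×10⁻³ / 3.31859×10⁻⁵ = 93.11 K
T = 24.7 + 93.11 = 117.81 °C

T = 118 °C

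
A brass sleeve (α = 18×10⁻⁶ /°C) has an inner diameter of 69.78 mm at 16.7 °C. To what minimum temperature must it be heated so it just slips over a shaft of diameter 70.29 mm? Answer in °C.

T = 423 °C

Required Δd = 70.29 − 69.78 = 0.51 mm
Δd = αd₀ΔT ⇒ ΔT = Δd/(αd₀) = 0.51 / (18×10⁻⁶ × 69.78) = 406.04 K
T_min = 16.7 + 406.04 = 422.74 °C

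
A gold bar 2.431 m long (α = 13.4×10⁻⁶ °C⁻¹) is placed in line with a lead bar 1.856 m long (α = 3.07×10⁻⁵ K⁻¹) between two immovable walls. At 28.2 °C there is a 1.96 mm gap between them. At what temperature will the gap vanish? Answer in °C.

α₁L₁ = 3.25754×10⁻⁵ m/K, α₂L₂ = 5.69792×10⁻⁵ m/K → total 8.95546×10⁻⁵ m/K
ΔT = g/(α₁L₁+α₂L₂) = 1.96×10⁻³ / 8.95546×10⁻⁵ = 21.886 K
T = 28.2 + 21.886 = 50.086 °C

T = 50.1 °C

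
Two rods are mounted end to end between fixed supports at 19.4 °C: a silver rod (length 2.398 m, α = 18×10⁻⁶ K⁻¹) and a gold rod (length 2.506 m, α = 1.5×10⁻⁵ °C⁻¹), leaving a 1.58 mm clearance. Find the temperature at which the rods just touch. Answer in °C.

T = 39.0 °C

Gap closes when ΔL₁ + ΔL₂ = 1.58 mm = 1.58×10⁻³ m
(α₁L₁ + α₂L₂)ΔT = g
α₁L₁ + α₂L₂ = 18×10⁻⁶×2.398 + 1.5×10⁻⁵×2.506 = 8.0754×10⁻⁵ m/K
ΔT = 1.58×10⁻³ / 8.0754×10⁻⁵ = 19.566 K
T = 19.4 + 19.566 = 38.966 °C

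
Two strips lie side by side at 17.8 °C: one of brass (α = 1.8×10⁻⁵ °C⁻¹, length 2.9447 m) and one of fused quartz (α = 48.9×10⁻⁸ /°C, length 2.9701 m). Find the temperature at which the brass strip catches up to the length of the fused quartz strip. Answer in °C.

T = 510.5 °C

Equal length when α₁L₁ΔT − α₂L₂ΔT = L₂ − L₁ = 2.54×10⁻² m
α₁L₁ = 5.30046×10⁻⁵, α₂L₂ = 1.4523789×10⁻⁶ → Δ(αL) = 5.15522211×10⁻⁵ m/K
ΔT = 2.54×10⁻² / 5.15522211×10⁻⁵ = 492.704 K, so T = 17.8 + 492.704 = 510.504 °C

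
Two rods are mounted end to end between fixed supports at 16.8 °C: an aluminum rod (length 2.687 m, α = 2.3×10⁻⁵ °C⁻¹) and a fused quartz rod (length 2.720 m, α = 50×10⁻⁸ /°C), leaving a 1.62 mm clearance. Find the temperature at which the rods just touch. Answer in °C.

α₁L₁ = 6.1801×10⁻⁵ m/K, α₂L₂ = 1.360×10⁻⁶ m/K → total 6.3161×10⁻⁵ m/K
ΔT = g/(α₁L₁+α₂L₂) = 1.62×10⁻³ / 6.3161×10⁻⁵ = 25.649 K
T = 16.8 + 25.649 = 42.449 °C

T = 42.4 °C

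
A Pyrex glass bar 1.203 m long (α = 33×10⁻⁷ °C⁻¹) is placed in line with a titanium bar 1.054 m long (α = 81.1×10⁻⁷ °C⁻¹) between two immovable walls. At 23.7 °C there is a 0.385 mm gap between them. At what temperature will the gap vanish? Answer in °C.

Gap closes when ΔL₁ + ΔL₂ = 0.385 mm = 3.85×10⁻⁴ m
(α₁L₁ + α₂L₂)ΔT = g
α₁L₁ + α₂L₂ = 33×10⁻⁷×1.203 + 81.1×10⁻⁷×1.054 = 1.251784×10⁻⁵ m/K
ΔT = 3.85×10⁻⁴ / 1.251784×10⁻⁵ = 30.756 K
T = 23.7 + 30.756 = 54.456 °C

T = 54.5 °C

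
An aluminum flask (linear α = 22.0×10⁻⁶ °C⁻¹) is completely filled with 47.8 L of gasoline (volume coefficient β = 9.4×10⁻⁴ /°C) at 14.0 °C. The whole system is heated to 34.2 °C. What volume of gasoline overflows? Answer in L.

0.844 L

The flask also expands: β_container ≈ 3α = 6.6×10⁻⁵ /K
Net overflow = V₀(β_liq − 3α_cont)ΔT
β − 3α = 9.40×10⁻⁴ − 6.6×10⁻⁵ = 8.74×10⁻⁴ /K; ΔT = 20.2 K
ΔV = 47.8 × 8.74×10⁻⁴ × 20.2 = 0.844 L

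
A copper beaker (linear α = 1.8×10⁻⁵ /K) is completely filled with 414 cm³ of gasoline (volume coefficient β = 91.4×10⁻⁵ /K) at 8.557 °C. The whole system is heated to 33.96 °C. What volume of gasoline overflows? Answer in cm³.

9.04 cm³

The beaker also expands: β_container ≈ 3α = 5.4×10⁻⁵ /K
Net overflow = V₀(β_liq − 3α_cont)ΔT
β − 3α = 9.14×10⁻⁴ − 5.4×10⁻⁵ = 8.60×10⁻⁴ /K; ΔT = 25.403 K
ΔV = 414 × 8.60×10⁻⁴ × 25.403 = 9.04 cm³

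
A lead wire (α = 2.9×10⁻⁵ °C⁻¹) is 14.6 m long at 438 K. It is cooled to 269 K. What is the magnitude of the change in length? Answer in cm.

|ΔT| = |269 − 438| = 169 K
ΔL = αL₀ΔT = (2.9×10⁻⁵)(14.6)(169) = 7.16×10⁻² m

ΔL = 7.16 cm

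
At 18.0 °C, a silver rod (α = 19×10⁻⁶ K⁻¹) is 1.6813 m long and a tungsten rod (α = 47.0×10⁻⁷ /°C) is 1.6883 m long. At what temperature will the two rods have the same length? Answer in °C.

T = 309.5 °C

Equal length when α₁L₁ΔT − α₂L₂ΔT = L₂ − L₁ = 7.00×10⁻³ m
α₁L₁ = 3.19447×10⁻⁵, α₂L₂ = 7.93501×10⁻⁶ → Δ(αL) = 2.400969×10⁻⁵ m/K
ΔT = 7.00×10⁻³ / 2.400969×10⁻⁵ = 291.549 K, so T = 18.0 + 291.549 = 309.549 °C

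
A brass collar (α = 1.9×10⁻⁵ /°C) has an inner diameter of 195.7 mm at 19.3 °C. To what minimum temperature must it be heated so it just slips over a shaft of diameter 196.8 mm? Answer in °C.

Required Δd = 196.8 − 195.7 = 1.1 mm
Δd = αd₀ΔT ⇒ ΔT = Δd/(αd₀) = 1.1 / (1.9×10⁻⁵ × 195.7) = 295.83 K
T_min = 19.3 + 295.83 = 315.13 °C

T = 315 °C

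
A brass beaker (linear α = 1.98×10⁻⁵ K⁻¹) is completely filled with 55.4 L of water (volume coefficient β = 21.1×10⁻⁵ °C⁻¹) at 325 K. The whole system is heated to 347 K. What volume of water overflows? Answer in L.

The beaker also expands: β_container ≈ 3α = 5.94×10⁻⁵ /K
Net overflow = V₀(β_liq − 3α_cont)ΔT
β − 3α = 2.11×10⁻⁴ − 5.94×10⁻⁵ = 1.516×10⁻⁴ /K; ΔT = 22 K
ΔV = 55.4 × 1.516×10⁻⁴ × 22 = 0.185 L

0.185 L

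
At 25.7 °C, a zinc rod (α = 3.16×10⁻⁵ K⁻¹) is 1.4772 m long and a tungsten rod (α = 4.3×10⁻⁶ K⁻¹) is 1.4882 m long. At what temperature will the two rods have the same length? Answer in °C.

Equal length when α₁L₁ΔT − α₂L₂ΔT = L₂ − L₁ = 1.10×10⁻² m
α₁L₁ = 4.667952×10⁻⁵, α₂L₂ = 6.39926×10⁻⁶ → Δ(αL) = 4.028026×10⁻⁵ m/K
ΔT = 1.10×10⁻² / 4.028026×10⁻⁵ = 273.087 K, so T = 25.7 + 273.087 = 298.787 °C

T = 298.8 °C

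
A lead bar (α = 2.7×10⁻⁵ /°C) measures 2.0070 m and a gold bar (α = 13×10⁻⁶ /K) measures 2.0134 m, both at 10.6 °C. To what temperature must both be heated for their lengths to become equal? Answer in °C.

L₁(1 + α₁ΔT) = L₂(1 + α₂ΔT) ⇒ ΔT = (L₂ − L₁)/(α₁L₁ − α₂L₂)
L₂ − L₁ = 2.0134 − 2.0070 = 6.40×10⁻³ m
α₁L₁ − α₂L₂ = 2.7×10⁻⁵×2.0070 − 13×10⁻⁶×2.0134 = 2.80148×10⁻⁵ m/K
ΔT = 6.40×10⁻³ / 2.80148×10⁻⁵ = 228.451 K
T = 10.6 + 228.451 = 239.051 °C

T = 239.1 °C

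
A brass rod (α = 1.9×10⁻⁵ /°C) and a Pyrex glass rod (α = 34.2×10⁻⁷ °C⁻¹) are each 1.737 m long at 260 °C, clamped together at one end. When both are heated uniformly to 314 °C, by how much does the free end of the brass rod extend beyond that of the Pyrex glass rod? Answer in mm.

1.46 mm

ΔT = 54 K
brass: ΔL = 1.9×10⁻⁵ × 1.737 m × 54 = 1.7822×10⁻³ m = 1.7822 mm
Pyrex glass: ΔL = 34.2×10⁻⁷ × 1.737 m × 54 = 3.2079×10⁻⁴ m = 0.32079 mm
difference = 1.7822 − 0.32079 = 1.46141 mm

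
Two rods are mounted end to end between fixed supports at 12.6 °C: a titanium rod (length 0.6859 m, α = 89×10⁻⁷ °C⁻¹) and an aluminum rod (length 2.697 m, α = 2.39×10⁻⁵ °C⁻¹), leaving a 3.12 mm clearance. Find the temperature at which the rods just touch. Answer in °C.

T = 56.8 °C

Gap closes when ΔL₁ + ΔL₂ = 3.12 mm = 3.12×10⁻³ m
(α₁L₁ + α₂L₂)ΔT = g
α₁L₁ + α₂L₂ = 89×10⁻⁷×0.6859 + 2.39×10⁻⁵×2.697 = 7.056281×10⁻⁵ m/K
ΔT = 3.12×10⁻³ / 7.056281×10⁻⁵ = 44.216 K
T = 12.6 + 44.216 = 56.816 °C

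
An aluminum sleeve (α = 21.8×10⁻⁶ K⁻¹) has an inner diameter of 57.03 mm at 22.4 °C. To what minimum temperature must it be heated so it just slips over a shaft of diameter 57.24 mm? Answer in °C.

Required Δd = 57.24 − 57.03 = 0.21 mm
Δd = αd₀ΔT ⇒ ΔT = Δd/(αd₀) = 0.21 / (21.8×10⁻⁶ × 57.03) = 168.91 K
T_min = 22.4 + 168.91 = 191.31 °C

T = 191 °C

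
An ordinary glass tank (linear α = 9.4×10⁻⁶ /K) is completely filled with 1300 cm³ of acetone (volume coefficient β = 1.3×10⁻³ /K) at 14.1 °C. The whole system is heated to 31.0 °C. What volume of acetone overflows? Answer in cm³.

27.9 cm³

The tank also expands: β_container ≈ 3α = 2.82×10⁻⁵ /K
Net overflow = V₀(β_liq − 3α_cont)ΔT
β − 3α = 1.30×10⁻³ − 2.82×10⁻⁵ = 1.2718×10⁻³ /K; ΔT = 16.9 K
ΔV = 1300 × 1.2718×10⁻³ × 16.9 = 27.9 cm³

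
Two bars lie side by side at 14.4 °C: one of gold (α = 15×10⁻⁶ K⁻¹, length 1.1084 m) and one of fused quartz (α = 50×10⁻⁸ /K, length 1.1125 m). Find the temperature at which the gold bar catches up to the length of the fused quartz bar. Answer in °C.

L₁(1 + α₁ΔT) = L₂(1 + α₂ΔT) ⇒ ΔT = (L₂ − L₁)/(α₁L₁ − α₂L₂)
L₂ − L₁ = 1.1125 − 1.1084 = 4.10×10⁻³ m
α₁L₁ − α₂L₂ = 15×10⁻⁶×1.1084 − 50×10⁻⁸×1.1125 = 1.606975×10⁻⁵ m/K
ΔT = 4.10×10⁻³ / 1.606975×10⁻⁵ = 255.138 K
T = 14.4 + 255.138 = 269.538 °C

T = 269.5 °C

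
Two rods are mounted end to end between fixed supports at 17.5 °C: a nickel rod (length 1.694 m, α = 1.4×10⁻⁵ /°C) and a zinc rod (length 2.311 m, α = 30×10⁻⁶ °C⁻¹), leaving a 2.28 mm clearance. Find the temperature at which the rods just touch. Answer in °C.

T = 42.0 °C

α₁L₁ = 2.3716×10⁻⁵ m/K, α₂L₂ = 6.933×10⁻⁵ m/K → total 9.3046×10⁻⁵ m/K
ΔT = g/(α₁L₁+α₂L₂) = 2.28×10⁻³ / 9.3046×10⁻⁵ = 24.504 K
T = 17.5 + 24.504 = 42.004 °C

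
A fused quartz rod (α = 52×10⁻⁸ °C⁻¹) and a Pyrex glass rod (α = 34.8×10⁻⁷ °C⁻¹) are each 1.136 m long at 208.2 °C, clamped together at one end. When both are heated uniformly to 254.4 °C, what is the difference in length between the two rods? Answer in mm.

0.155 mm

ΔT = 46.2 K
fused quartz: ΔL = 52×10⁻⁸ × 1.136 m × 46.2 = 2.7291×10⁻⁵ m = 0.027291 mm
Pyrex glass: ΔL = 34.8×10⁻⁷ × 1.136 m × 46.2 = 1.8264×10⁻⁴ m = 0.18264 mm
difference = 0.18264 − 0.027291 = 0.155349 mm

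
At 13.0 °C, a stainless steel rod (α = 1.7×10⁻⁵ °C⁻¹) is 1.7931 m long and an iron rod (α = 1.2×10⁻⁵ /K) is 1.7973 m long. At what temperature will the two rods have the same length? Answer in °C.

T = 484.1 °C

L₁(1 + α₁ΔT) = L₂(1 + α₂ΔT) ⇒ ΔT = (L₂ − L₁)/(α₁L₁ − α₂L₂)
L₂ − L₁ = 1.7973 − 1.7931 = 4.20×10⁻³ m
α₁L₁ − α₂L₂ = 1.7×10⁻⁵×1.7931 − 1.2×10⁻⁵×1.7973 = 8.9151×10⁻⁶ m/K
ΔT = 4.20×10⁻³ / 8.9151×10⁻⁶ = 471.111 K
T = 13.0 + 471.111 = 484.111 °C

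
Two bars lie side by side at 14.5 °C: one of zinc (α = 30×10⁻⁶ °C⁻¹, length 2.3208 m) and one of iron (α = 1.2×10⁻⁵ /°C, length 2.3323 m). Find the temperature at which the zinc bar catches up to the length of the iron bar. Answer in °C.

L₁(1 + α₁ΔT) = L₂(1 + α₂ΔT) ⇒ ΔT = (L₂ − L₁)/(α₁L₁ − α₂L₂)
L₂ − L₁ = 2.3323 − 2.3208 = 1.15×10⁻² m
α₁L₁ − α₂L₂ = 30×10⁻⁶×2.3208 − 1.2×10⁻⁵×2.3323 = 4.16364×10⁻⁵ m/K
ΔT = 1.15×10⁻² / 4.16364×10⁻⁵ = 276.201 K
T = 14.5 + 276.201 = 290.701 °C

T = 290.7 °C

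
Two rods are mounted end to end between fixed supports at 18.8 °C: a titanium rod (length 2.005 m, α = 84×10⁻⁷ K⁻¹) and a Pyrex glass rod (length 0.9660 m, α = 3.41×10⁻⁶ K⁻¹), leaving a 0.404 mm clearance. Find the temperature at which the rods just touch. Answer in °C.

Gap closes when ΔL₁ + ΔL₂ = 0.404 mm = 4.04×10⁻⁴ m
(α₁L₁ + α₂L₂)ΔT = g
α₁L₁ + α₂L₂ = 84×10⁻⁷×2.005 + 3.41×10⁻⁶×0.9660 = 2.013606×10⁻⁵ m/K
ΔT = 4.04×10⁻⁴ / 2.013606×10⁻⁵ = 20.064 K
T = 18.8 + 20.064 = 38.864 °C

T = 38.9 °C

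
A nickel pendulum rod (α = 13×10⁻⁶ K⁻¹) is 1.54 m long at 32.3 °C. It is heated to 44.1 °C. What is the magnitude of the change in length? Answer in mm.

|ΔT| = |44.1 − 32.3| = 11.8 K
ΔL = αL₀ΔT = (13×10⁻⁶)(1.54)(11.8) = 2.36×10⁻⁴ m

ΔL = 0.236 mm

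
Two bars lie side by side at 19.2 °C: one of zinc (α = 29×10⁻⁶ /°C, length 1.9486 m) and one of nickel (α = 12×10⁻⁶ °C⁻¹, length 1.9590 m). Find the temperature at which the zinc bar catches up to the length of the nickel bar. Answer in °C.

T = 334.3 °C

Equal length when α₁L₁ΔT − α₂L₂ΔT = L₂ − L₁ = 1.04×10⁻² m
α₁L₁ = 5.65094×10⁻⁵, α₂L₂ = 2.3508×10⁻⁵ → Δ(αL) = 3.30014×10⁻⁵ m/K
ΔT = 1.04×10⁻² / 3.30014×10⁻⁵ = 315.138 K, so T = 19.2 + 315.138 = 334.338 °C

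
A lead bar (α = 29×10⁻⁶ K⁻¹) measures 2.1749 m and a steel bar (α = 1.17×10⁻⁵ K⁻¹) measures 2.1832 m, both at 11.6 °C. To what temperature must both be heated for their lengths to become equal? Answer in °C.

T = 232.8 °C

Equal length when α₁L₁ΔT − α₂L₂ΔT = L₂ − L₁ = 8.30×10⁻³ m
α₁L₁ = 6.30721×10⁻⁵, α₂L₂ = 2.554344×10⁻⁵ → Δ(αL) = 3.752866×10⁻⁵ m/K
ΔT = 8.30×10⁻³ / 3.752866×10⁻⁵ = 221.164 K, so T = 11.6 + 221.164 = 232.764 °C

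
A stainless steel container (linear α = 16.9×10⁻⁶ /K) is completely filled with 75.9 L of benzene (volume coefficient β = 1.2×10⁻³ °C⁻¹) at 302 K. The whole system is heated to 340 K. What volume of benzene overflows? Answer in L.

The container also expands: β_container ≈ 3α = 5.07×10⁻⁵ /K
Net overflow = V₀(β_liq − 3α_cont)ΔT
β − 3α = 1.20×10⁻³ − 5.07×10⁻⁵ = 1.1493×10⁻³ /K; ΔT = 38 K
ΔV = 75.9 × 1.1493×10⁻³ × 38 = 3.31 L

3.31 L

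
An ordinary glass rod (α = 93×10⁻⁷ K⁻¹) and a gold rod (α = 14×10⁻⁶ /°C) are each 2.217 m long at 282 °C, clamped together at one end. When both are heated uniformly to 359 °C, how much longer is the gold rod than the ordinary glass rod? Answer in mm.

0.802 mm

ΔT = 77 K
ordinary glass: ΔL = 93×10⁻⁷ × 2.217 m × 77 = 1.5876×10⁻³ m = 1.5876 mm
gold: ΔL = 14×10⁻⁶ × 2.217 m × 77 = 2.3899×10⁻³ m = 2.3899 mm
difference = 2.3899 − 1.5876 = 0.8023 mm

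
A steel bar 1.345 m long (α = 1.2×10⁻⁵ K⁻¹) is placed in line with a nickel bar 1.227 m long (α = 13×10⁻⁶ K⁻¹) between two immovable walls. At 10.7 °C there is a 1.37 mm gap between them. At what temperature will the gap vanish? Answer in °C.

α₁L₁ = 1.614×10⁻⁵ m/K, α₂L₂ = 1.5951×10⁻⁵ m/K → total 3.2091×10⁻⁵ m/K
ΔT = g/(α₁L₁+α₂L₂) = 1.37×10⁻³ / 3.2091×10⁻⁵ = 42.691 K
T = 10.7 + 42.691 = 53.391 °C

T = 53.4 °C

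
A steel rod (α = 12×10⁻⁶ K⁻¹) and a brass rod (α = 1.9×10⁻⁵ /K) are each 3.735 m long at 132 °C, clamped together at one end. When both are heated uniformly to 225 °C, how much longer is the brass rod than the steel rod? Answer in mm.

2.43 mm

ΔT = 93 K
steel: ΔL = 12×10⁻⁶ × 3.735 m × 93 = 4.1683×10⁻³ m = 4.1683 mm
brass: ΔL = 1.9×10⁻⁵ × 3.735 m × 93 = 6.5997×10⁻³ m = 6.5997 mm
difference = 6.5997 − 4.1683 = 2.4314 mm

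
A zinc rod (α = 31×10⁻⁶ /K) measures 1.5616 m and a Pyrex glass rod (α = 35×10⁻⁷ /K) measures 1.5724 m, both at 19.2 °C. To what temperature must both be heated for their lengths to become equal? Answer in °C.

T = 270.9 °C

L₁(1 + α₁ΔT) = L₂(1 + α₂ΔT) ⇒ ΔT = (L₂ − L₁)/(α₁L₁ − α₂L₂)
L₂ − L₁ = 1.5724 − 1.5616 = 1.08×10⁻² m
α₁L₁ − α₂L₂ = 31×10⁻⁶×1.5616 − 35×10⁻⁷×1.5724 = 4.29062×10⁻⁵ m/K
ΔT = 1.08×10⁻² / 4.29062×10⁻⁵ = 251.712 K
T = 19.2 + 251.712 = 270.912 °C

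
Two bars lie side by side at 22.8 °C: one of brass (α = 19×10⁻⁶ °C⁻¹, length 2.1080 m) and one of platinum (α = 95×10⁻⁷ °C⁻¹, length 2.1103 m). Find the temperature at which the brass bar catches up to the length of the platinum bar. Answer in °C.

T = 137.8 °C

L₁(1 + α₁ΔT) = L₂(1 + α₂ΔT) ⇒ ΔT = (L₂ − L₁)/(α₁L₁ − α₂L₂)
L₂ − L₁ = 2.1103 − 2.1080 = 2.30×10⁻³ m
α₁L₁ − α₂L₂ = 19×10⁻⁶×2.1080 − 95×10⁻⁷×2.1103 = 2.000415×10⁻⁵ m/K
ΔT = 2.30×10⁻³ / 2.000415×10⁻⁵ = 114.976 K
T = 22.8 + 114.976 = 137.776 °C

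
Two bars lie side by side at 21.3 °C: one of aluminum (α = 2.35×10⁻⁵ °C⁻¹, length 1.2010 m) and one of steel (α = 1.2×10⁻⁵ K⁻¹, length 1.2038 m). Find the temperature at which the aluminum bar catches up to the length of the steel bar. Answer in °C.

T = 224.5 °C

L₁(1 + α₁ΔT) = L₂(1 + α₂ΔT) ⇒ ΔT = (L₂ − L₁)/(α₁L₁ − α₂L₂)
L₂ − L₁ = 1.2038 − 1.2010 = 2.80×10⁻³ m
α₁L₁ − α₂L₂ = 2.35×10⁻⁵×1.2010 − 1.2×10⁻⁵×1.2038 = 1.37779×10⁻⁵ m/K
ΔT = 2.80×10⁻³ / 1.37779×10⁻⁵ = 203.224 K
T = 21.3 + 203.224 = 224.524 °C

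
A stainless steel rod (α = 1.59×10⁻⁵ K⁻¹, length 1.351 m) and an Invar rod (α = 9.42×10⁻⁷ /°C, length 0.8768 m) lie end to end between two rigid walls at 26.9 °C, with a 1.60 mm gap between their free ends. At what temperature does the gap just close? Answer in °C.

T = 98.6 °C

Gap closes when ΔL₁ + ΔL₂ = 1.60 mm = 1.60×10⁻³ m
(α₁L₁ + α₂L₂)ΔT = g
α₁L₁ + α₂L₂ = 1.59×10⁻⁵×1.351 + 9.42×10⁻⁷×0.8768 = 2.23068456×10⁻⁵ m/K
ΔT = 1.60×10⁻³ / 2.23068456×10⁻⁵ = 71.727 K
T = 26.9 + 71.727 = 98.627 °C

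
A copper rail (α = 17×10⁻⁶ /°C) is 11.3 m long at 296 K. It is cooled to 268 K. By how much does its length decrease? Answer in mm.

|ΔT| = |268 − 296| = 28 K
ΔL = αL₀ΔT = (17×10⁻⁶)(11.3)(28) = 5.38×10⁻³ m

ΔL = 5.38 mm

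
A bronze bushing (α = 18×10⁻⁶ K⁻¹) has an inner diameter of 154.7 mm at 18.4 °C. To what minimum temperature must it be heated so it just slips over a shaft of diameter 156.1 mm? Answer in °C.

T = 521 °C

Required Δd = 156.1 − 154.7 = 1.4 mm
Δd = αd₀ΔT ⇒ ΔT = Δd/(αd₀) = 1.4 / (18×10⁻⁶ × 154.7) = 502.77 K
T_min = 18.4 + 502.77 = 521.17 °C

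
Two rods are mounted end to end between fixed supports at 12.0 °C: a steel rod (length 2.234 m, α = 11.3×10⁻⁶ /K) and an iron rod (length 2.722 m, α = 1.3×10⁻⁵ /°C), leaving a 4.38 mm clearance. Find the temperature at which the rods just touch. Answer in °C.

T = 84.2 °C

α₁L₁ = 2.52442×10⁻⁵ m/K, α₂L₂ = 3.5386×10⁻⁵ m/K → total 6.06302×10⁻⁵ m/K
ΔT = g/(α₁L₁+α₂L₂) = 4.38×10⁻³ / 6.06302×10⁻⁵ = 72.241 K
T = 12.0 + 72.241 = 84.241 °C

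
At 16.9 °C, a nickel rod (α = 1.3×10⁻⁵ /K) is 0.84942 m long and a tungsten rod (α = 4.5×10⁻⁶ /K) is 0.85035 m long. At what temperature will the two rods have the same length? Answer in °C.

T = 145.8 °C

Equal length when α₁L₁ΔT − α₂L₂ΔT = L₂ − L₁ = 9.30×10⁻⁴ m
α₁L₁ = 1.104246×10⁻⁵, α₂L₂ = 3.826575×10⁻⁶ → Δ(αL) = 7.215885×10⁻⁶ m/K
ΔT = 9.30×10⁻⁴ / 7.215885×10⁻⁶ = 128.882 K, so T = 16.9 + 128.882 = 145.782 °C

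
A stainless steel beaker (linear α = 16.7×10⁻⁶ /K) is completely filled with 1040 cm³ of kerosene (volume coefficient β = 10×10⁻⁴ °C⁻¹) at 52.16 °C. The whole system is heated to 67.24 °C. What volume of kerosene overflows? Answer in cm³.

The beaker also expands: β_container ≈ 3α = 5.01×10⁻⁵ /K
Net overflow = V₀(β_liq − 3α_cont)ΔT
β − 3α = 1.00×10⁻³ − 5.01×10⁻⁵ = 9.499×10⁻⁴ /K; ΔT = 15.08 K
ΔV = 1040 × 9.499×10⁻⁴ × 15.08 = 14.9 cm³

14.9 cm³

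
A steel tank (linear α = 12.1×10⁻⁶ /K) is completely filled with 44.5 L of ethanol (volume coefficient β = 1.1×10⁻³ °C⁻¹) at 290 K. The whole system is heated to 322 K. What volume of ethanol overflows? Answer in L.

1.51 L

The tank also expands: β_container ≈ 3α = 3.63×10⁻⁵ /K
Net overflow = V₀(β_liq − 3α_cont)ΔT
β − 3α = 1.10×10⁻³ − 3.63×10⁻⁵ = 1.0637×10⁻³ /K; ΔT = 32 K
ΔV = 44.5 × 1.0637×10⁻³ × 32 = 1.51 L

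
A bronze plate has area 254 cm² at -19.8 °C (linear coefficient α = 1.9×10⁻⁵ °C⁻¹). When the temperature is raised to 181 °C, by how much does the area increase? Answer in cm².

ΔA = 1.94 cm²

Area coefficient ≈ 2α; |ΔT| = 200.8 K
ΔA = 2αA₀ΔT = 2(1.9×10⁻⁵)(254)(200.8) = 1.94 cm²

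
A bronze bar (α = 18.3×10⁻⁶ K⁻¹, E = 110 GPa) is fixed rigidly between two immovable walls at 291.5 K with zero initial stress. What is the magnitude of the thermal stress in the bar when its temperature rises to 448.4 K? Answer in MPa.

Fully constrained: the free strain ε = αΔT is blocked, so σ = Eε = EαΔT.
|ΔT| = 156.9 K
σ = 110×10⁹ × 18.3×10⁻⁶ × 156.9 = 3.16×10⁸ Pa

σ = 316 MPa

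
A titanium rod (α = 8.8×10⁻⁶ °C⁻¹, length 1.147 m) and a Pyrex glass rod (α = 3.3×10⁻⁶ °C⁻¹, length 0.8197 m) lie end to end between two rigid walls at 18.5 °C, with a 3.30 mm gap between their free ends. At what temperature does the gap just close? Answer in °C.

T = 276 °C

α₁L₁ = 1.00936×10⁻⁵ m/K, α₂L₂ = 2.70501×10⁻⁶ m/K → total 1.279861×10⁻⁵ m/K
ΔT = g/(α₁L₁+α₂L₂) = 3.30×10⁻³ / 1.279861×10⁻⁵ = 257.84 K
T = 18.5 + 257.84 = 276.34 °C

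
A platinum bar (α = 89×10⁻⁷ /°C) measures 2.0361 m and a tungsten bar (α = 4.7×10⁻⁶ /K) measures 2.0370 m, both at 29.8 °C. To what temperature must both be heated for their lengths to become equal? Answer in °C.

L₁(1 + α₁ΔT) = L₂(1 + α₂ΔT) ⇒ ΔT = (L₂ − L₁)/(α₁L₁ − α₂L₂)
L₂ − L₁ = 2.0370 − 2.0361 = 9.00×10⁻⁴ m
α₁L₁ − α₂L₂ = 89×10⁻⁷×2.0361 − 4.7×10⁻⁶×2.0370 = 8.54739×10⁻⁶ m/K
ΔT = 9.00×10⁻⁴ / 8.54739×10⁻⁶ = 105.295 K
T = 29.8 + 105.295 = 135.095 °C

T = 135.1 °C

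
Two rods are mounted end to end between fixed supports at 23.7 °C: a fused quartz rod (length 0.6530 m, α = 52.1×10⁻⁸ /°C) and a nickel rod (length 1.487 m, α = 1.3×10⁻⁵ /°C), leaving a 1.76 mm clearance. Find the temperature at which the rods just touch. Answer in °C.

T = 113 °C

Gap closes when ΔL₁ + ΔL₂ = 1.76 mm = 1.76×10⁻³ m
(α₁L₁ + α₂L₂)ΔT = g
α₁L₁ + α₂L₂ = 52.1×10⁻⁸×0.6530 + 1.3×10⁻⁵×1.487 = 1.9671213×10⁻⁵ m/K
ΔT = 1.76×10⁻³ / 1.9671213×10⁻⁵ = 89.47 K
T = 23.7 + 89.47 = 113.17 °C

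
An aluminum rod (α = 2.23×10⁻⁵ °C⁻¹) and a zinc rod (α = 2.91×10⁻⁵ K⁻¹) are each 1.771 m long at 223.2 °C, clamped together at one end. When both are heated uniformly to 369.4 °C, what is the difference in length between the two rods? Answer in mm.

1.76 mm

ΔT = 146.2 K
aluminum: ΔL = 2.23×10⁻⁵ × 1.771 m × 146.2 = 5.7739×10⁻³ m = 5.7739 mm
zinc: ΔL = 2.91×10⁻⁵ × 1.771 m × 146.2 = 7.5346×10⁻³ m = 7.5346 mm
difference = 7.5346 − 5.7739 = 1.7607 mm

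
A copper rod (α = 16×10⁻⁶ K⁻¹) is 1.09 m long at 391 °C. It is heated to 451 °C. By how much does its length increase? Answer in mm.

|ΔT| = |451 − 391| = 60 K
ΔL = αL₀ΔT = (16×10⁻⁶)(1.09)(60) = 1.05×10⁻³ m

ΔL = 1.05 mm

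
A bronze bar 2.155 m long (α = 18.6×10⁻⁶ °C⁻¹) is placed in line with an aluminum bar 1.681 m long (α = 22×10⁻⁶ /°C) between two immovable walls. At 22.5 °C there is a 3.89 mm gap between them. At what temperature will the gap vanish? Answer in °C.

Gap closes when ΔL₁ + ΔL₂ = 3.89 mm = 3.89×10⁻³ m
(α₁L₁ + α₂L₂)ΔT = g
α₁L₁ + α₂L₂ = 18.6×10⁻⁶×2.155 + 22×10⁻⁶×1.681 = 7.7065×10⁻⁵ m/K
ΔT = 3.89×10⁻³ / 7.7065×10⁻⁵ = 50.477 K
T = 22.5 + 50.477 = 72.977 °C

T = 73.0 °C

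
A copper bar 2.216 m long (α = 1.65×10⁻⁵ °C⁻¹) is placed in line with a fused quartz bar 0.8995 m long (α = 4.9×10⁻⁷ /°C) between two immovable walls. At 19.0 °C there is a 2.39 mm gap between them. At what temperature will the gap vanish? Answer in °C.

α₁L₁ = 3.6564×10⁻⁵ m/K, α₂L₂ = 4.40755×10⁻⁷ m/K → total 3.7004755×10⁻⁵ m/K
ΔT = g/(α₁L₁+α₂L₂) = 2.39×10⁻³ / 3.7004755×10⁻⁵ = 64.586 K
T = 19.0 + 64.586 = 83.586 °C

T = 83.6 °C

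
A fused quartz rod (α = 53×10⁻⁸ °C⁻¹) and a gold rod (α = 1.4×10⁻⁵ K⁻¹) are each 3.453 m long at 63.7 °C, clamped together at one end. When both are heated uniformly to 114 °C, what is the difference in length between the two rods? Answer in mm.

2.34 mm

ΔT = 50.3 K
fused quartz: ΔL = 53×10⁻⁸ × 3.453 m × 50.3 = 9.2054×10⁻⁵ m = 0.092054 mm
gold: ΔL = 1.4×10⁻⁵ × 3.453 m × 50.3 = 2.4316×10⁻³ m = 2.4316 mm
difference = 2.4316 − 0.092054 = 2.339546 mm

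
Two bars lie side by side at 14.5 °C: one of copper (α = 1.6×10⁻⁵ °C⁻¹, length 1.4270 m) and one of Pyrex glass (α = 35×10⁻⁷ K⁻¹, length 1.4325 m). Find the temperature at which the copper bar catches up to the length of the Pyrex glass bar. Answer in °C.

L₁(1 + α₁ΔT) = L₂(1 + α₂ΔT) ⇒ ΔT = (L₂ − L₁)/(α₁L₁ − α₂L₂)
L₂ − L₁ = 1.4325 − 1.4270 = 5.50×10⁻³ m
α₁L₁ − α₂L₂ = 1.6×10⁻⁵×1.4270 − 35×10⁻⁷×1.4325 = 1.781825×10⁻⁵ m/K
ΔT = 5.50×10⁻³ / 1.781825×10⁻⁵ = 308.672 K
T = 14.5 + 308.672 = 323.172 °C

T = 323.2 °C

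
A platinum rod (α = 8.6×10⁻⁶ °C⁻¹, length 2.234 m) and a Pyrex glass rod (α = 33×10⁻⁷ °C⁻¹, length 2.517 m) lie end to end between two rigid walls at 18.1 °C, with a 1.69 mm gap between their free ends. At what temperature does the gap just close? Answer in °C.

Gap closes when ΔL₁ + ΔL₂ = 1.69 mm = 1.69×10⁻³ m
(α₁L₁ + α₂L₂)ΔT = g
α₁L₁ + α₂L₂ = 8.6×10⁻⁶×2.234 + 33×10⁻⁷×2.517 = 2.75185×10⁻⁵ m/K
ΔT = 1.69×10⁻³ / 2.75185×10⁻⁵ = 61.413 K
T = 18.1 + 61.413 = 79.513 °C

T = 79.5 °C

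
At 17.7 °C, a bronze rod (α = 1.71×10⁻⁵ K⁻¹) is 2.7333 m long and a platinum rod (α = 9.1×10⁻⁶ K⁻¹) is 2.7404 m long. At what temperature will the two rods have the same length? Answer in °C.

Equal length when α₁L₁ΔT − α₂L₂ΔT = L₂ − L₁ = 7.10×10⁻³ m
α₁L₁ = 4.673943×10⁻⁵, α₂L₂ = 2.493764×10⁻⁵ → Δ(αL) = 2.180179×10⁻⁵ m/K
ΔT = 7.10×10⁻³ / 2.180179×10⁻⁵ = 325.661 K, so T = 17.7 + 325.661 = 343.361 °C

T = 343.4 °C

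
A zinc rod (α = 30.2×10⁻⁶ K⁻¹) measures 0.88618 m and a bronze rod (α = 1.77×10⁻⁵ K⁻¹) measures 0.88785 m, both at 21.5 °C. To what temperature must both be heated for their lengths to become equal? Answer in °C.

L₁(1 + α₁ΔT) = L₂(1 + α₂ΔT) ⇒ ΔT = (L₂ − L₁)/(α₁L₁ − α₂L₂)
L₂ − L₁ = 0.88785 − 0.88618 = 1.67×10⁻³ m
α₁L₁ − α₂L₂ = 30.2×10⁻⁶×0.88618 − 1.77×10⁻⁵×0.88785 = 1.1047691×10⁻⁵ m/K
ΔT = 1.67×10⁻³ / 1.1047691×10⁻⁵ = 151.163 K
T = 21.5 + 151.163 = 172.663 °C

T = 172.7 °C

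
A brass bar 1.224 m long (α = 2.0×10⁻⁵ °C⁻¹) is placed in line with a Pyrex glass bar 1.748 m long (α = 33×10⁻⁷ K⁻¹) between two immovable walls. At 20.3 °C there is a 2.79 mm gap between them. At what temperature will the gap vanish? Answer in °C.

α₁L₁ = 2.448×10⁻⁵ m/K, α₂L₂ = 5.7684×10⁻⁶ m/K → total 3.02484×10⁻⁵ m/K
ΔT = g/(α₁L₁+α₂L₂) = 2.79×10⁻³ / 3.02484×10⁻⁵ = 92.24 K
T = 20.3 + 92.24 = 112.54 °C

T = 113 °C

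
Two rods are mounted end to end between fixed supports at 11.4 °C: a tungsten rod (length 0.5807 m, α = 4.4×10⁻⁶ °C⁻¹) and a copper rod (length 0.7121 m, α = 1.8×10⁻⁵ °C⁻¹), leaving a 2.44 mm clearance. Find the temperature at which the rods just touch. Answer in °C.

α₁L₁ = 2.55508×10⁻⁶ m/K, α₂L₂ = 1.28178×10⁻⁵ m/K → total 1.537288×10⁻⁵ m/K
ΔT = g/(α₁L₁+α₂L₂) = 2.44×10⁻³ / 1.537288×10⁻⁵ = 158.72 K
T = 11.4 + 158.72 = 170.12 °C

T = 170 °C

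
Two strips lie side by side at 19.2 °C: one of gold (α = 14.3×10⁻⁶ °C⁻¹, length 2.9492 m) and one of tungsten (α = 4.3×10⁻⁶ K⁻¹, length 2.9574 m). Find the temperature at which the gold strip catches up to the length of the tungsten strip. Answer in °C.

L₁(1 + α₁ΔT) = L₂(1 + α₂ΔT) ⇒ ΔT = (L₂ − L₁)/(α₁L₁ − α₂L₂)
L₂ − L₁ = 2.9574 − 2.9492 = 8.20×10⁻³ m
α₁L₁ − α₂L₂ = 14.3×10⁻⁶×2.9492 − 4.3×10⁻⁶×2.9574 = 2.945674×10⁻⁵ m/K
ΔT = 8.20×10⁻³ / 2.945674×10⁻⁵ = 278.374 K
T = 19.2 + 278.374 = 297.574 °C

T = 297.6 °C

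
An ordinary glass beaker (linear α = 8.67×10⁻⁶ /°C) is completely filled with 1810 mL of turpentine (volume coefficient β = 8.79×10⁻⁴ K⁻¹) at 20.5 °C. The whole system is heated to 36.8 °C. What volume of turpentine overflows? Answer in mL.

25.2 mL

The beaker also expands: β_container ≈ 3α = 2.601×10⁻⁵ /K
Net overflow = V₀(β_liq − 3α_cont)ΔT
β − 3α = 8.79×10⁻⁴ − 2.601×10⁻⁵ = 8.5299×10⁻⁴ /K; ΔT = 16.3 K
ΔV = 1810 × 8.5299×10⁻⁴ × 16.3 = 25.2 mL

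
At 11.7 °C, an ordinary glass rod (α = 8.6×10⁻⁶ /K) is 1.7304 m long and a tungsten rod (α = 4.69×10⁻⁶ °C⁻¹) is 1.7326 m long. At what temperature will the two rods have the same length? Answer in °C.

T = 337.4 °C

Equal length when α₁L₁ΔT − α₂L₂ΔT = L₂ − L₁ = 2.20×10⁻³ m
α₁L₁ = 1.488144×10⁻⁵, α₂L₂ = 8.125894×10⁻⁶ → Δ(αL) = 6.755546×10⁻⁶ m/K
ΔT = 2.20×10⁻³ / 6.755546×10⁻⁶ = 325.658 K, so T = 11.7 + 325.658 = 337.358 °C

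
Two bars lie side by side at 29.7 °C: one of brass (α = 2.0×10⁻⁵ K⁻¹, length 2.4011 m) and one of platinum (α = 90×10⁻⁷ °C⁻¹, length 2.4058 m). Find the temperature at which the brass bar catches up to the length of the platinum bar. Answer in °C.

L₁(1 + α₁ΔT) = L₂(1 + α₂ΔT) ⇒ ΔT = (L₂ − L₁)/(α₁L₁ − α₂L₂)
L₂ − L₁ = 2.4058 − 2.4011 = 4.70×10⁻³ m
α₁L₁ − α₂L₂ = 2.0×10⁻⁵×2.4011 − 90×10⁻⁷×2.4058 = 2.63698×10⁻⁵ m/K
ΔT = 4.70×10⁻³ / 2.63698×10⁻⁵ = 178.234 K
T = 29.7 + 178.234 = 207.934 °C

T = 207.9 °C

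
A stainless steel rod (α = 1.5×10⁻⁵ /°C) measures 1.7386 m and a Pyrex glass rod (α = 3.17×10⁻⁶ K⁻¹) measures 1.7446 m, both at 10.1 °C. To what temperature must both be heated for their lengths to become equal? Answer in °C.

Equal length when α₁L₁ΔT − α₂L₂ΔT = L₂ − L₁ = 6.00×10⁻³ m
α₁L₁ = 2.6079×10⁻⁵, α₂L₂ = 5.530382×10⁻⁶ → Δ(αL) = 2.0548618×10⁻⁵ m/K
ΔT = 6.00×10⁻³ / 2.0548618×10⁻⁵ = 291.990 K, so T = 10.1 + 291.990 = 302.090 °C

T = 302.1 °C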